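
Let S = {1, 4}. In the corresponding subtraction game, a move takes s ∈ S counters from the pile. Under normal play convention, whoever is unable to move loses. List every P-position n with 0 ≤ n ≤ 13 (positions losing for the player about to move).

n :  0  1  2  3  4  5  6  7  8  9 10 11 12 13
G :  0  1  0  1  2  0  1  0  1  2  0  1  0  1
P-positions are exactly the n with G(n) = 0.

0, 2, 5, 7, 10, 12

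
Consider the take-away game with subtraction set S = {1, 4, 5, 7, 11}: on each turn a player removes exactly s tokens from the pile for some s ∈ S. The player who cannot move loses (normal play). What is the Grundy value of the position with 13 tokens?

3

G(0) = 0
G(1) = mex{0} = 1
G(2) = mex{1} = 0
G(3) = mex{0} = 1
G(4) = mex{1,0} = 2
G(5) = mex{2,1,0} = 3
G(6) = mex{3,0,1} = 2
G(7) = mex{2,1,0,0} = 3
G(8) = mex{3,2,1,1} = 0
G(9) = mex{0,3,2,0} = 1
G(10) = mex{1,2,3,1} = 0
G(11) = mex{0,3,2,2,0} = 1
G(12) = mex{1,0,3,3,1} = 2
G(13) = mex{2,1,0,2,0} = 3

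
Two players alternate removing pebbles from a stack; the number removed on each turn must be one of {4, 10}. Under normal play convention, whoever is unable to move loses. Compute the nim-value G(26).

1

G(0) = 0
G(1) = mex{} = 0
G(2) = mex{} = 0
G(3) = mex{} = 0
G(4) = mex{0} = 1
G(5) = mex{0} = 1
G(6) = mex{0} = 1
G(7) = mex{0} = 1
G(8) = mex{1} = 0
G(9) = mex{1} = 0
G(10) = mex{1,0} = 2
G(11) = mex{1,0} = 2
G(12) = mex{0,0} = 1
G(13) = mex{0,0} = 1
G(14) = mex{2,1} = 0
G(15) = mex{2,1} = 0
G(16) = mex{1,1} = 0
G(17) = mex{1,1} = 0
G(18) = mex{0,0} = 1
G(19) = mex{0,0} = 1
G(20) = mex{0,2} = 1
G(21) = mex{0,2} = 1
G(22) = mex{1,1} = 0
G(23) = mex{1,1} = 0
G(24) = mex{1,0} = 2
G(25) = mex{1,0} = 2
G(26) = mex{0,0} = 1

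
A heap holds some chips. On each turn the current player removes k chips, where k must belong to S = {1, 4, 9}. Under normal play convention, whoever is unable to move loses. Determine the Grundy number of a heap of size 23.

G(0) = 0
G(1) = mex{0} = 1
G(2) = mex{1} = 0
G(3) = mex{0} = 1
G(4) = mex{1,0} = 2
G(5) = mex{2,1} = 0
G(6) = mex{0,0} = 1
G(7) = mex{1,1} = 0
G(8) = mex{0,2} = 1
G(9) = mex{1,0,0} = 2
G(10) = mex{2,1,1} = 0
G(11) = mex{0,0,0} = 1
G(12) = mex{1,1,1} = 0
G(13) = mex{0,2,2} = 1
G(14) = mex{1,0,0} = 2
G(15) = mex{2,1,1} = 0
G(16) = mex{0,0,0} = 1
G(17) = mex{1,1,1} = 0
G(18) = mex{0,2,2} = 1
G(19) = mex{1,0,0} = 2
G(20) = mex{2,1,1} = 0
G(21) = mex{0,0,0} = 1
G(22) = mex{1,1,1} = 0
G(23) = mex{0,2,2} = 1

1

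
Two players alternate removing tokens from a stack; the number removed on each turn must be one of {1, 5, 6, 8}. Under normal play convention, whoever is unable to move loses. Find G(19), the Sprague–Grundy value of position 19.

G(0) = 0
G(1) = mex{0} = 1
G(2) = mex{1} = 0
G(3) = mex{0} = 1
G(4) = mex{1} = 0
G(5) = mex{0,0} = 1
G(6) = mex{1,1,0} = 2
G(7) = mex{2,0,1} = 3
G(8) = mex{3,1,0,0} = 2
G(9) = mex{2,0,1,1} = 3
G(10) = mex{3,1,0,0} = 2
G(11) = mex{2,2,1,1} = 0
G(12) = mex{0,3,2,0} = 1
G(13) = mex{1,2,3,1} = 0
G(14) = mex{0,3,2,2} = 1
G(15) = mex{1,2,3,3} = 0
G(16) = mex{0,0,2,2} = 1
G(17) = mex{1,1,0,3} = 2
G(18) = mex{2,0,1,2} = 3
G(19) = mex{3,1,0,0} = 2

2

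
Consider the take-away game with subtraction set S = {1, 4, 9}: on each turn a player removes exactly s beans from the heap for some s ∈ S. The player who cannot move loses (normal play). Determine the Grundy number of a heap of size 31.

n :  0  1  2  3  4  5  6  7  8  9 10 11 12 13 14 15 16 17 18 19 20 21 22 23 24 25 26 27 28 29 30 31
G :  0  1  0  1  2  0  1  0  1  2  0  1  0  1  2  0  1  0  1  2  0  1  0  1  2  0  1  0  1  2  0  1

1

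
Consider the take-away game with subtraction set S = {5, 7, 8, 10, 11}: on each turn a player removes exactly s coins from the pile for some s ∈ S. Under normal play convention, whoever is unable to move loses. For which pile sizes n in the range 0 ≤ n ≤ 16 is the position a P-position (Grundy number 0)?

G(0) = 0
G(1) = mex{} = 0
G(2) = mex{} = 0
G(3) = mex{} = 0
G(4) = mex{} = 0
G(5) = mex{0} = 1
G(6) = mex{0} = 1
G(7) = mex{0,0} = 1
G(8) = mex{0,0,0} = 1
G(9) = mex{0,0,0} = 1
G(10) = mex{1,0,0,0} = 2
G(11) = mex{1,0,0,0,0} = 2
G(12) = mex{1,1,0,0,0} = 2
G(13) = mex{1,1,1,0,0} = 2
G(14) = mex{1,1,1,0,0} = 2
G(15) = mex{2,1,1,1,0} = 3
G(16) = mex{2,1,1,1,1} = 0
P-positions are exactly the n with G(n) = 0.

0, 1, 2, 3, 4, 16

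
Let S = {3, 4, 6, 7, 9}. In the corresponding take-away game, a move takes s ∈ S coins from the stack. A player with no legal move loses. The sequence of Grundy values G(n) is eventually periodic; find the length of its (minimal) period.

G(0) = 0
G(1) = mex{} = 0
G(2) = mex{} = 0
G(3) = mex{0} = 1
G(4) = mex{0,0} = 1
G(5) = mex{0,0} = 1
G(6) = mex{1,0,0} = 2
G(7) = mex{1,1,0,0} = 2
G(8) = mex{1,1,0,0} = 2
G(9) = mex{2,1,1,0,0} = 3
G(10) = mex{2,2,1,1,0} = 3
G(11) = mex{2,2,1,1,0} = 3
G(12) = mex{3,2,2,1,1} = 0
G(13) = mex{3,3,2,2,1} = 0
G(14) = mex{3,3,2,2,1} = 0
G(15) = mex{0,3,3,2,2} = 1
G(16) = mex{0,0,3,3,2} = 1
G(17) = mex{0,0,3,3,2} = 1
G(18) = mex{1,0,0,3,3} = 2
G(19) = mex{1,1,0,0,3} = 2
G(20) = mex{1,1,0,0,3} = 2
G(21) = mex{2,1,1,0,0} = 3
G(22) = mex{2,2,1,1,0} = 3
G(23) = mex{2,2,1,1,0} = 3
G(24) = mex{3,2,2,1,1} = 0
G(25) = mex{3,3,2,2,1} = 0
G(n+12) = G(n) holds for n = 0,…,8 (a full window of length max(S) = 9), so the sequence is purely periodic with period 12.

12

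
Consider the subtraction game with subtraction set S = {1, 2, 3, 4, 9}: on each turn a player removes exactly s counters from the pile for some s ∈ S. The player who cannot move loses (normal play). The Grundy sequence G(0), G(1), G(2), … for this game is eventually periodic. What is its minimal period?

n :  0  1  2  3  4  5  6  7  8  9 10 11 12 13 14 15
G :  0  1  2  3  4  0  1  2  3  4  0  1  2  3  4  0
G(n+5) = G(n) holds for n = 0,…,8 (a full window of length max(S) = 9), so the sequence is purely periodic with period 5.

5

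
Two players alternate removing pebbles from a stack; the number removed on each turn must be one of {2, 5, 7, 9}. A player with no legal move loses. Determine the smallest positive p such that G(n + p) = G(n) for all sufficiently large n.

26

n :  0  1  2  3  4  5  6  7  8  9 10 11 12 13 14 15 16 17 18 19 20 21 22 23 24 25 26 27 28 29 30 31 32 33 34 35 36 37 38 39 40 41 42 43 44 45 46 47 48 49 50 51 52 53
G :  0  0  1  1  0  2  1  3  2  2  3  3  0  4  1  0  0  1  1  2  2  3  3  2  4  3  0  0  1  1  0  2  1  3  2  2  3  3  0  4  1  0  0  1  1  2  2  3  3  2  4  3  0  0
G(n+26) = G(n) holds for n = 0,…,8 (a full window of length max(S) = 9), so the sequence is purely periodic with period 26.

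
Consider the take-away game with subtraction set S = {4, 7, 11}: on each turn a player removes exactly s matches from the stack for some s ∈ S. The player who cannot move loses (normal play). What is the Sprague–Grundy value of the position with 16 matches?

G(0) = 0
G(1) = mex{} = 0
G(2) = mex{} = 0
G(3) = mex{} = 0
G(4) = mex{0} = 1
G(5) = mex{0} = 1
G(6) = mex{0} = 1
G(7) = mex{0,0} = 1
G(8) = mex{1,0} = 2
G(9) = mex{1,0} = 2
G(10) = mex{1,0} = 2
G(11) = mex{1,1,0} = 2
G(12) = mex{2,1,0} = 3
G(13) = mex{2,1,0} = 3
G(14) = mex{2,1,0} = 3
G(15) = mex{2,2,1} = 0
G(16) = mex{3,2,1} = 0

0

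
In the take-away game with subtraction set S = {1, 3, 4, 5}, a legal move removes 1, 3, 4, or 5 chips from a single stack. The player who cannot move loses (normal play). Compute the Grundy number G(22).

n :  0  1  2  3  4  5  6  7  8  9 10 11 12 13 14 15 16 17 18 19 20 21 22
G :  0  1  0  1  2  3  2  3  0  1  0  1  2  3  2  3  0  1  0  1  2  3  2

2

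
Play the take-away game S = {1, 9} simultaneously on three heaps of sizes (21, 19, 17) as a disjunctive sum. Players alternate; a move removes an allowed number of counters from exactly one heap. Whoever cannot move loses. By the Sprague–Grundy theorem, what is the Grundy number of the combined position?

All heaps use S = {1, 9}:
n :  0  1  2  3  4  5  6  7  8  9 10 11 12 13 14 15 16 17 18 19 20 21
G :  0  1  0  1  0  1  0  1  0  1  0  1  0  1  0  1  0  1  0  1  0  1
Heap A: G(21) = 1.
Heap B: G(19) = 1.
Heap C: G(17) = 1.
Combined Grundy value = 1 ⊕ 1 ⊕ 1 = 1.

1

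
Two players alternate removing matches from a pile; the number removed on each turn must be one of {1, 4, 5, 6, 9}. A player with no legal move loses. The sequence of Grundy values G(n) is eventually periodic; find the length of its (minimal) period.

10

G(0) = 0
G(1) = mex{0} = 1
G(2) = mex{1} = 0
G(3) = mex{0} = 1
G(4) = mex{1,0} = 2
G(5) = mex{2,1,0} = 3
G(6) = mex{3,0,1,0} = 2
G(7) = mex{2,1,0,1} = 3
G(8) = mex{3,2,1,0} = 4
G(9) = mex{4,3,2,1,0} = 5
G(10) = mex{5,2,3,2,1} = 0
G(11) = mex{0,3,2,3,0} = 1
G(12) = mex{1,4,3,2,1} = 0
G(13) = mex{0,5,4,3,2} = 1
G(14) = mex{1,0,5,4,3} = 2
G(15) = mex{2,1,0,5,2} = 3
G(16) = mex{3,0,1,0,3} = 2
G(17) = mex{2,1,0,1,4} = 3
G(18) = mex{3,2,1,0,5} = 4
G(19) = mex{4,3,2,1,0} = 5
G(20) = mex{5,2,3,2,1} = 0
G(21) = mex{0,3,2,3,0} = 1
G(n+10) = G(n) holds for n = 0,…,8 (a full window of length max(S) = 9), so the sequence is purely periodic with period 10.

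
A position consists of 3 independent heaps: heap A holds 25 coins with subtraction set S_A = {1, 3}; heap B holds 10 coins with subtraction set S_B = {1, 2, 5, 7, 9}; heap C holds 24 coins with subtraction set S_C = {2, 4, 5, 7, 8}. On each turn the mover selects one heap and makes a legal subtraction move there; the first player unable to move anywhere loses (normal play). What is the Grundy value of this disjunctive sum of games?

Heap A, S = {1, 3}:
G(0) = 0
G(1) = mex{0} = 1
G(2) = mex{1} = 0
G(3) = mex{0,0} = 1
G(4) = mex{1,1} = 0
G(5) = mex{0,0} = 1
G(6) = mex{1,1} = 0
G(7) = mex{0,0} = 1
G(8) = mex{1,1} = 0
G(9) = mex{0,0} = 1
G(10) = mex{1,1} = 0
G(11) = mex{0,0} = 1
G(12) = mex{1,1} = 0
G(13) = mex{0,0} = 1
G(14) = mex{1,1} = 0
G(15) = mex{0,0} = 1
G(16) = mex{1,1} = 0
G(17) = mex{0,0} = 1
G(18) = mex{1,1} = 0
G(19) = mex{0,0} = 1
G(20) = mex{1,1} = 0
G(21) = mex{0,0} = 1
G(22) = mex{1,1} = 0
G(23) = mex{0,0} = 1
G(24) = mex{1,1} = 0
G(25) = mex{0,0} = 1
G_A(25) = 1.
Heap B, S = {1, 2, 5, 7, 9}:
n :  0  1  2  3  4  5  6  7  8  9 10
G :  0  1  2  0  1  2  0  1  2  3  4
G_B(10) = 4.
Heap C, S = {2, 4, 5, 7, 8}:
n :  0  1  2  3  4  5  6  7  8  9 10 11 12 13 14 15 16 17 18 19 20 21 22 23 24
G :  0  0  1  1  2  2  3  3  4  4  0  0  1  1  2  2  3  3  4  4  0  0  1  1  2
G_C(24) = 2.
Combined Grundy value = 1 ⊕ 4 ⊕ 2 = 7.

7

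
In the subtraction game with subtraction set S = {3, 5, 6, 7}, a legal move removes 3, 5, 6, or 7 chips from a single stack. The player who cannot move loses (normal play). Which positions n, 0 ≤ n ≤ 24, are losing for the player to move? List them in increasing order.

0, 1, 2, 10, 11, 12, 20, 21, 22

G(0) = 0
G(1) = mex{} = 0
G(2) = mex{} = 0
G(3) = mex{0} = 1
G(4) = mex{0} = 1
G(5) = mex{0,0} = 1
G(6) = mex{1,0,0} = 2
G(7) = mex{1,0,0,0} = 2
G(8) = mex{1,1,0,0} = 2
G(9) = mex{2,1,1,0} = 3
G(10) = mex{2,1,1,1} = 0
G(11) = mex{2,2,1,1} = 0
G(12) = mex{3,2,2,1} = 0
G(13) = mex{0,2,2,2} = 1
G(14) = mex{0,3,2,2} = 1
G(15) = mex{0,0,3,2} = 1
G(16) = mex{1,0,0,3} = 2
G(17) = mex{1,0,0,0} = 2
G(18) = mex{1,1,0,0} = 2
G(19) = mex{2,1,1,0} = 3
G(20) = mex{2,1,1,1} = 0
G(21) = mex{2,2,1,1} = 0
G(22) = mex{3,2,2,1} = 0
G(23) = mex{0,2,2,2} = 1
G(24) = mex{0,3,2,2} = 1
P-positions are exactly the n with G(n) = 0.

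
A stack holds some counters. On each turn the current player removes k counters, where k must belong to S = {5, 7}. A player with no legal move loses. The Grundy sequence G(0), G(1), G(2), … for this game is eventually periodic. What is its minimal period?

n :  0  1  2  3  4  5  6  7  8  9 10 11 12 13 14 15 16 17 18 19 20 21 22 23 24 25
G :  0  0  0  0  0  1  1  1  1  1  2  2  0  0  0  0  0  1  1  1  1  1  2  2  0  0
G(n+12) = G(n) holds for n = 0,…,6 (a full window of length max(S) = 7), so the sequence is purely periodic with period 12.

12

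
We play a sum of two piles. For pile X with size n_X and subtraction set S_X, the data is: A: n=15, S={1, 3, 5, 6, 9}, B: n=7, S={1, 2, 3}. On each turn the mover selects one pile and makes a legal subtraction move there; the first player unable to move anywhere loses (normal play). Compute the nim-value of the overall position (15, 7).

2

Pile A, S = {1, 3, 5, 6, 9}:
G(0) = 0
G(1) = mex{0} = 1
G(2) = mex{1} = 0
G(3) = mex{0,0} = 1
G(4) = mex{1,1} = 0
G(5) = mex{0,0,0} = 1
G(6) = mex{1,1,1,0} = 2
G(7) = mex{2,0,0,1} = 3
G(8) = mex{3,1,1,0} = 2
G(9) = mex{2,2,0,1,0} = 3
G(10) = mex{3,3,1,0,1} = 2
G(11) = mex{2,2,2,1,0} = 3
G(12) = mex{3,3,3,2,1} = 0
G(13) = mex{0,2,2,3,0} = 1
G(14) = mex{1,3,3,2,1} = 0
G(15) = mex{0,0,2,3,2} = 1
G_A(15) = 1.
Pile B, S = {1, 2, 3}:
n : 0 1 2 3 4 5 6 7
G : 0 1 2 3 0 1 2 3
G_B(7) = 3.
Combined Grundy value = 1 ⊕ 3 = 2.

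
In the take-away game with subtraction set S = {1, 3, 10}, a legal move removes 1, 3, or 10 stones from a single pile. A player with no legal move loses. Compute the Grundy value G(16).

n :  0  1  2  3  4  5  6  7  8  9 10 11 12 13 14 15 16
G :  0  1  0  1  0  1  0  1  0  1  2  3  2  0  1  0  1

1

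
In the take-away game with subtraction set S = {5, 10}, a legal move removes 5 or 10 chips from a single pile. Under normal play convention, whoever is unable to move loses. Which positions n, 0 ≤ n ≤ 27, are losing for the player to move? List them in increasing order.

0, 1, 2, 3, 4, 15, 16, 17, 18, 19

n :  0  1  2  3  4  5  6  7  8  9 10 11 12 13 14 15 16 17 18 19 20 21 22 23 24 25 26 27
G :  0  0  0  0  0  1  1  1  1  1  2  2  2  2  2  0  0  0  0  0  1  1  1  1  1  2  2  2
P-positions are exactly the n with G(n) = 0.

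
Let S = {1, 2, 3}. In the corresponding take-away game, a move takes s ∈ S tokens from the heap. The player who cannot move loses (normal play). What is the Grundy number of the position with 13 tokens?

1

G(0) = 0
G(1) = mex{0} = 1
G(2) = mex{1,0} = 2
G(3) = mex{2,1,0} = 3
G(4) = mex{3,2,1} = 0
G(5) = mex{0,3,2} = 1
G(6) = mex{1,0,3} = 2
G(7) = mex{2,1,0} = 3
G(8) = mex{3,2,1} = 0
G(9) = mex{0,3,2} = 1
G(10) = mex{1,0,3} = 2
G(11) = mex{2,1,0} = 3
G(12) = mex{3,2,1} = 0
G(13) = mex{0,3,2} = 1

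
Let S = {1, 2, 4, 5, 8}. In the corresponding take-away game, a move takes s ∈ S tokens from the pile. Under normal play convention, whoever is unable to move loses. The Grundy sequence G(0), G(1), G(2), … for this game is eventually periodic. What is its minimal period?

n :  0  1  2  3  4  5  6  7  8  9 10 11 12 13 14
G :  0  1  2  0  1  2  0  1  2  0  1  2  0  1  2
G(n+3) = G(n) holds for n = 0,…,7 (a full window of length max(S) = 8), so the sequence is purely periodic with period 3.

3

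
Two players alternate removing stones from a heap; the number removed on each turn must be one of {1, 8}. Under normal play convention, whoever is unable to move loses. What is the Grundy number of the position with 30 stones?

G(0) = 0
G(1) = mex{0} = 1
G(2) = mex{1} = 0
G(3) = mex{0} = 1
G(4) = mex{1} = 0
G(5) = mex{0} = 1
G(6) = mex{1} = 0
G(7) = mex{0} = 1
G(8) = mex{1,0} = 2
G(9) = mex{2,1} = 0
G(10) = mex{0,0} = 1
G(11) = mex{1,1} = 0
G(12) = mex{0,0} = 1
G(13) = mex{1,1} = 0
G(14) = mex{0,0} = 1
G(15) = mex{1,1} = 0
G(16) = mex{0,2} = 1
G(17) = mex{1,0} = 2
G(18) = mex{2,1} = 0
G(19) = mex{0,0} = 1
G(20) = mex{1,1} = 0
G(21) = mex{0,0} = 1
G(22) = mex{1,1} = 0
G(23) = mex{0,0} = 1
G(24) = mex{1,1} = 0
G(25) = mex{0,2} = 1
G(26) = mex{1,0} = 2
G(27) = mex{2,1} = 0
G(28) = mex{0,0} = 1
G(29) = mex{1,1} = 0
G(30) = mex{0,0} = 1

1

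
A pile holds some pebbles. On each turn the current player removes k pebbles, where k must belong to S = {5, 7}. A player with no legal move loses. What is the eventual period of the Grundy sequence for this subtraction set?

12

n :  0  1  2  3  4  5  6  7  8  9 10 11 12 13 14 15 16 17 18 19 20 21 22 23 24 25
G :  0  0  0  0  0  1  1  1  1  1  2  2  0  0  0  0  0  1  1  1  1  1  2  2  0  0
G(n+12) = G(n) holds for n = 0,…,6 (a full window of length max(S) = 7), so the sequence is purely periodic with period 12.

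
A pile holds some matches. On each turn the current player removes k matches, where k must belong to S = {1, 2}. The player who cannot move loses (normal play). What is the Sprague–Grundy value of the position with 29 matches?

G(0) = 0
G(1) = mex{0} = 1
G(2) = mex{1,0} = 2
G(3) = mex{2,1} = 0
G(4) = mex{0,2} = 1
G(5) = mex{1,0} = 2
G(6) = mex{2,1} = 0
G(7) = mex{0,2} = 1
G(8) = mex{1,0} = 2
G(9) = mex{2,1} = 0
G(10) = mex{0,2} = 1
G(11) = mex{1,0} = 2
G(12) = mex{2,1} = 0
G(13) = mex{0,2} = 1
G(14) = mex{1,0} = 2
G(15) = mex{2,1} = 0
G(16) = mex{0,2} = 1
G(17) = mex{1,0} = 2
G(18) = mex{2,1} = 0
G(19) = mex{0,2} = 1
G(20) = mex{1,0} = 2
G(21) = mex{2,1} = 0
G(22) = mex{0,2} = 1
G(23) = mex{1,0} = 2
G(24) = mex{2,1} = 0
G(25) = mex{0,2} = 1
G(26) = mex{1,0} = 2
G(27) = mex{2,1} = 0
G(28) = mex{0,2} = 1
G(29) = mex{1,0} = 2

2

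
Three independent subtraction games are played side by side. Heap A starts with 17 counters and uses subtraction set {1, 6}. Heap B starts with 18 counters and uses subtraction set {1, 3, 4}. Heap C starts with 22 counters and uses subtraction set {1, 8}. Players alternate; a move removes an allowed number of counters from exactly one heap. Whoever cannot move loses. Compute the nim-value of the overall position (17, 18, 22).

Heap A, S = {1, 6}:
G(0) = 0
G(1) = mex{0} = 1
G(2) = mex{1} = 0
G(3) = mex{0} = 1
G(4) = mex{1} = 0
G(5) = mex{0} = 1
G(6) = mex{1,0} = 2
G(7) = mex{2,1} = 0
G(8) = mex{0,0} = 1
G(9) = mex{1,1} = 0
G(10) = mex{0,0} = 1
G(11) = mex{1,1} = 0
G(12) = mex{0,2} = 1
G(13) = mex{1,0} = 2
G(14) = mex{2,1} = 0
G(15) = mex{0,0} = 1
G(16) = mex{1,1} = 0
G(17) = mex{0,0} = 1
G_A(17) = 1.
Heap B, S = {1, 3, 4}:
G(0) = 0
G(1) = mex{0} = 1
G(2) = mex{1} = 0
G(3) = mex{0,0} = 1
G(4) = mex{1,1,0} = 2
G(5) = mex{2,0,1} = 3
G(6) = mex{3,1,0} = 2
G(7) = mex{2,2,1} = 0
G(8) = mex{0,3,2} = 1
G(9) = mex{1,2,3} = 0
G(10) = mex{0,0,2} = 1
G(11) = mex{1,1,0} = 2
G(12) = mex{2,0,1} = 3
G(13) = mex{3,1,0} = 2
G(14) = mex{2,2,1} = 0
G(15) = mex{0,3,2} = 1
G(16) = mex{1,2,3} = 0
G(17) = mex{0,0,2} = 1
G(18) = mex{1,1,0} = 2
G_B(18) = 2.
Heap C, S = {1, 8}:
n :  0  1  2  3  4  5  6  7  8  9 10 11 12 13 14 15 16 17 18 19 20 21 22
G :  0  1  0  1  0  1  0  1  2  0  1  0  1  0  1  0  1  2  0  1  0  1  0
G_C(22) = 0.
Combined Grundy value = 1 ⊕ 2 ⊕ 0 = 3.

3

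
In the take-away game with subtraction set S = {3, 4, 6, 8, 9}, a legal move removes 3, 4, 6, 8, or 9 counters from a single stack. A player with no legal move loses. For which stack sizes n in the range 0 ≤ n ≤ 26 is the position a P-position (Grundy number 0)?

0, 1, 2, 12, 13, 14, 24, 25, 26

n :  0  1  2  3  4  5  6  7  8  9 10 11 12 13 14 15 16 17 18 19 20 21 22 23 24 25 26
G :  0  0  0  1  1  1  2  2  2  3  3  3  0  0  0  1  1  1  2  2  2  3  3  3  0  0  0
P-positions are exactly the n with G(n) = 0.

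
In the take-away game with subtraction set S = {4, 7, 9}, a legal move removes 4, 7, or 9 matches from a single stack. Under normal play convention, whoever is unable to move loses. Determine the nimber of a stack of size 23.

2

n :  0  1  2  3  4  5  6  7  8  9 10 11 12 13 14 15 16 17 18 19 20 21 22 23
G :  0  0  0  0  1  1  1  1  2  2  2  2  3  0  0  0  0  1  1  1  1  2  2  2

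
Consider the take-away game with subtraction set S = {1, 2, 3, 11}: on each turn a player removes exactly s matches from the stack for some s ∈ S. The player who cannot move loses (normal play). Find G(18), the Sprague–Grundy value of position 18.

2

n :  0  1  2  3  4  5  6  7  8  9 10 11 12 13 14 15 16 17 18
G :  0  1  2  3  0  1  2  3  0  1  2  3  0  1  2  3  0  1  2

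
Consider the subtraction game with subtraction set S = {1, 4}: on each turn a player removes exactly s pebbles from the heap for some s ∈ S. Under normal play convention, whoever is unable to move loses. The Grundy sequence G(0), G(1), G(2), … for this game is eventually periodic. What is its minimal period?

n :  0  1  2  3  4  5  6  7  8  9 10 11 12 13 14
G :  0  1  0  1  2  0  1  0  1  2  0  1  0  1  2
G(n+5) = G(n) holds for n = 0,…,3 (a full window of length max(S) = 4), so the sequence is purely periodic with period 5.

5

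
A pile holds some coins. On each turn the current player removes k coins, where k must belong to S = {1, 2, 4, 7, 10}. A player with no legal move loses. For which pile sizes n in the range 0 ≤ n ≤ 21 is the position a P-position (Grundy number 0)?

n :  0  1  2  3  4  5  6  7  8  9 10 11 12 13 14 15 16 17 18 19 20 21
G :  0  1  2  0  1  2  0  1  2  0  1  2  0  1  2  0  1  2  0  1  2  0
P-positions are exactly the n with G(n) = 0.

0, 3, 6, 9, 12, 15, 18, 21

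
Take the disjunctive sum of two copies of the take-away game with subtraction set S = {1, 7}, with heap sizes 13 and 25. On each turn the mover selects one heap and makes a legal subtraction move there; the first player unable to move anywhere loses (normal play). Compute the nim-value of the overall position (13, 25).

0

All heaps use S = {1, 7}:
n :  0  1  2  3  4  5  6  7  8  9 10 11 12 13 14 15 16 17 18 19 20 21 22 23 24 25
G :  0  1  0  1  0  1  0  1  0  1  0  1  0  1  0  1  0  1  0  1  0  1  0  1  0  1
Heap A: G(13) = 1.
Heap B: G(25) = 1.
Combined Grundy value = 1 ⊕ 1 = 0.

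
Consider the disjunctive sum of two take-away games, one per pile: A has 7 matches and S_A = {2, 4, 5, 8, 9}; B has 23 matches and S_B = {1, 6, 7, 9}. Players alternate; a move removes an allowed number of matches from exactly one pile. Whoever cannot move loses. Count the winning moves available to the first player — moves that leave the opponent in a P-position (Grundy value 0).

Pile A, S = {2, 4, 5, 8, 9}:
G(0) = 0
G(1) = mex{} = 0
G(2) = mex{0} = 1
G(3) = mex{0} = 1
G(4) = mex{1,0} = 2
G(5) = mex{1,0,0} = 2
G(6) = mex{2,1,0} = 3
G(7) = mex{2,1,1} = 0
G_A(7) = 0.
Pile B, S = {1, 6, 7, 9}:
G(0) = 0
G(1) = mex{0} = 1
G(2) = mex{1} = 0
G(3) = mex{0} = 1
G(4) = mex{1} = 0
G(5) = mex{0} = 1
G(6) = mex{1,0} = 2
G(7) = mex{2,1,0} = 3
G(8) = mex{3,0,1} = 2
G(9) = mex{2,1,0,0} = 3
G(10) = mex{3,0,1,1} = 2
G(11) = mex{2,1,0,0} = 3
G(12) = mex{3,2,1,1} = 0
G(13) = mex{0,3,2,0} = 1
G(14) = mex{1,2,3,1} = 0
G(15) = mex{0,3,2,2} = 1
G(16) = mex{1,2,3,3} = 0
G(17) = mex{0,3,2,2} = 1
G(18) = mex{1,0,3,3} = 2
G(19) = mex{2,1,0,2} = 3
G(20) = mex{3,0,1,3} = 2
G(21) = mex{2,1,0,0} = 3
G(22) = mex{3,0,1,1} = 2
G(23) = mex{2,1,0,0} = 3
G_B(23) = 3.
Combined Grundy value = 0 ⊕ 3 = 3.
A winning move leaves total XOR = 0, i.e. changes one component's Grundy value g to g ⊕ X where X is the current total.
Pile A: need g' = 0⊕3 = 3. Options: 7−2→G=2, 7−4→G=1, 7−5→G=1. Hits: 0.
Pile B: need g' = 3⊕3 = 0. Options: 23−1→G=2, 23−6→G=1, 23−7→G=0, 23−9→G=0. Hits: 2.

2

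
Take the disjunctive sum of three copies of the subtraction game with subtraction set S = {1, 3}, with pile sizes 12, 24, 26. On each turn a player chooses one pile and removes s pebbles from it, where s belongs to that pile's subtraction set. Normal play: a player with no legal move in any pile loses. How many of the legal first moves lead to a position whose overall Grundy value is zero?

All piles use S = {1, 3}:
G(0) = 0
G(1) = mex{0} = 1
G(2) = mex{1} = 0
G(3) = mex{0,0} = 1
G(4) = mex{1,1} = 0
G(5) = mex{0,0} = 1
G(6) = mex{1,1} = 0
G(7) = mex{0,0} = 1
G(8) = mex{1,1} = 0
G(9) = mex{0,0} = 1
G(10) = mex{1,1} = 0
G(11) = mex{0,0} = 1
G(12) = mex{1,1} = 0
G(13) = mex{0,0} = 1
G(14) = mex{1,1} = 0
G(15) = mex{0,0} = 1
G(16) = mex{1,1} = 0
G(17) = mex{0,0} = 1
G(18) = mex{1,1} = 0
G(19) = mex{0,0} = 1
G(20) = mex{1,1} = 0
G(21) = mex{0,0} = 1
G(22) = mex{1,1} = 0
G(23) = mex{0,0} = 1
G(24) = mex{1,1} = 0
G(25) = mex{0,0} = 1
G(26) = mex{1,1} = 0
Pile A: G(12) = 0.
Pile B: G(24) = 0.
Pile C: G(26) = 0.
Combined Grundy value = 0 ⊕ 0 ⊕ 0 = 0.
A winning move leaves total XOR = 0, i.e. changes one component's Grundy value g to g ⊕ X where X is the current total.
Pile A: target g' = 0⊕0 = 0, but every legal move changes the Grundy value (mex property), so 0 moves.
Pile B: target g' = 0⊕0 = 0, but every legal move changes the Grundy value (mex property), so 0 moves.
Pile C: target g' = 0⊕0 = 0, but every legal move changes the Grundy value (mex property), so 0 moves.

0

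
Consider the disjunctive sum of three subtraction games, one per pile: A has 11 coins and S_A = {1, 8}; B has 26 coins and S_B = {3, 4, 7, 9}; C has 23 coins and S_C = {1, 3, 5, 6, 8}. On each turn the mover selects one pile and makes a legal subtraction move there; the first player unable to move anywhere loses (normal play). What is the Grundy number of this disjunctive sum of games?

1

Pile A, S = {1, 8}:
G(0) = 0
G(1) = mex{0} = 1
G(2) = mex{1} = 0
G(3) = mex{0} = 1
G(4) = mex{1} = 0
G(5) = mex{0} = 1
G(6) = mex{1} = 0
G(7) = mex{0} = 1
G(8) = mex{1,0} = 2
G(9) = mex{2,1} = 0
G(10) = mex{0,0} = 1
G(11) = mex{1,1} = 0
G_A(11) = 0.
Pile B, S = {3, 4, 7, 9}:
G(0) = 0
G(1) = mex{} = 0
G(2) = mex{} = 0
G(3) = mex{0} = 1
G(4) = mex{0,0} = 1
G(5) = mex{0,0} = 1
G(6) = mex{1,0} = 2
G(7) = mex{1,1,0} = 2
G(8) = mex{1,1,0} = 2
G(9) = mex{2,1,0,0} = 3
G(10) = mex{2,2,1,0} = 3
G(11) = mex{2,2,1,0} = 3
G(12) = mex{3,2,1,1} = 0
G(13) = mex{3,3,2,1} = 0
G(14) = mex{3,3,2,1} = 0
G(15) = mex{0,3,2,2} = 1
G(16) = mex{0,0,3,2} = 1
G(17) = mex{0,0,3,2} = 1
G(18) = mex{1,0,3,3} = 2
G(19) = mex{1,1,0,3} = 2
G(20) = mex{1,1,0,3} = 2
G(21) = mex{2,1,0,0} = 3
G(22) = mex{2,2,1,0} = 3
G(23) = mex{2,2,1,0} = 3
G(24) = mex{3,2,1,1} = 0
G(25) = mex{3,3,2,1} = 0
G(26) = mex{3,3,2,1} = 0
G_B(26) = 0.
Pile C, S = {1, 3, 5, 6, 8}:
G(0) = 0
G(1) = mex{0} = 1
G(2) = mex{1} = 0
G(3) = mex{0,0} = 1
G(4) = mex{1,1} = 0
G(5) = mex{0,0,0} = 1
G(6) = mex{1,1,1,0} = 2
G(7) = mex{2,0,0,1} = 3
G(8) = mex{3,1,1,0,0} = 2
G(9) = mex{2,2,0,1,1} = 3
G(10) = mex{3,3,1,0,0} = 2
G(11) = mex{2,2,2,1,1} = 0
G(12) = mex{0,3,3,2,0} = 1
G(13) = mex{1,2,2,3,1} = 0
G(14) = mex{0,0,3,2,2} = 1
G(15) = mex{1,1,2,3,3} = 0
G(16) = mex{0,0,0,2,2} = 1
G(17) = mex{1,1,1,0,3} = 2
G(18) = mex{2,0,0,1,2} = 3
G(19) = mex{3,1,1,0,0} = 2
G(20) = mex{2,2,0,1,1} = 3
G(21) = mex{3,3,1,0,0} = 2
G(22) = mex{2,2,2,1,1} = 0
G(23) = mex{0,3,3,2,0} = 1
G_C(23) = 1.
Combined Grundy value = 0 ⊕ 0 ⊕ 1 = 1.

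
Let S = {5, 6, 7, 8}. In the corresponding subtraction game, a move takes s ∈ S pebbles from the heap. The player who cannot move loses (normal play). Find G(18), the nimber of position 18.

1

G(0) = 0
G(1) = mex{} = 0
G(2) = mex{} = 0
G(3) = mex{} = 0
G(4) = mex{} = 0
G(5) = mex{0} = 1
G(6) = mex{0,0} = 1
G(7) = mex{0,0,0} = 1
G(8) = mex{0,0,0,0} = 1
G(9) = mex{0,0,0,0} = 1
G(10) = mex{1,0,0,0} = 2
G(11) = mex{1,1,0,0} = 2
G(12) = mex{1,1,1,0} = 2
G(13) = mex{1,1,1,1} = 0
G(14) = mex{1,1,1,1} = 0
G(15) = mex{2,1,1,1} = 0
G(16) = mex{2,2,1,1} = 0
G(17) = mex{2,2,2,1} = 0
G(18) = mex{0,2,2,2} = 1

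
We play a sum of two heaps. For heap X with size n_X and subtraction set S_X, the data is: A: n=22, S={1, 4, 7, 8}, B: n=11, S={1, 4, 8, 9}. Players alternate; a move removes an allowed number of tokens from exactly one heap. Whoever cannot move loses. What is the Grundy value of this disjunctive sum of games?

1

Heap A, S = {1, 4, 7, 8}:
G(0) = 0
G(1) = mex{0} = 1
G(2) = mex{1} = 0
G(3) = mex{0} = 1
G(4) = mex{1,0} = 2
G(5) = mex{2,1} = 0
G(6) = mex{0,0} = 1
G(7) = mex{1,1,0} = 2
G(8) = mex{2,2,1,0} = 3
G(9) = mex{3,0,0,1} = 2
G(10) = mex{2,1,1,0} = 3
G(11) = mex{3,2,2,1} = 0
G(12) = mex{0,3,0,2} = 1
G(13) = mex{1,2,1,0} = 3
G(14) = mex{3,3,2,1} = 0
G(15) = mex{0,0,3,2} = 1
G(16) = mex{1,1,2,3} = 0
G(17) = mex{0,3,3,2} = 1
G(18) = mex{1,0,0,3} = 2
G(19) = mex{2,1,1,0} = 3
G(20) = mex{3,0,3,1} = 2
G(21) = mex{2,1,0,3} = 4
G(22) = mex{4,2,1,0} = 3
G_A(22) = 3.
Heap B, S = {1, 4, 8, 9}:
n :  0  1  2  3  4  5  6  7  8  9 10 11
G :  0  1  0  1  2  0  1  0  1  2  3  2
G_B(11) = 2.
Combined Grundy value = 3 ⊕ 2 = 1.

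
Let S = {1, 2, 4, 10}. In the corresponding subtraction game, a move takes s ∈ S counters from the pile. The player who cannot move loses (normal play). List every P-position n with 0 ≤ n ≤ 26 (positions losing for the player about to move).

G(0) = 0
G(1) = mex{0} = 1
G(2) = mex{1,0} = 2
G(3) = mex{2,1} = 0
G(4) = mex{0,2,0} = 1
G(5) = mex{1,0,1} = 2
G(6) = mex{2,1,2} = 0
G(7) = mex{0,2,0} = 1
G(8) = mex{1,0,1} = 2
G(9) = mex{2,1,2} = 0
G(10) = mex{0,2,0,0} = 1
G(11) = mex{1,0,1,1} = 2
G(12) = mex{2,1,2,2} = 0
G(13) = mex{0,2,0,0} = 1
G(14) = mex{1,0,1,1} = 2
G(15) = mex{2,1,2,2} = 0
G(16) = mex{0,2,0,0} = 1
G(17) = mex{1,0,1,1} = 2
G(18) = mex{2,1,2,2} = 0
G(19) = mex{0,2,0,0} = 1
G(20) = mex{1,0,1,1} = 2
G(21) = mex{2,1,2,2} = 0
G(22) = mex{0,2,0,0} = 1
G(23) = mex{1,0,1,1} = 2
G(24) = mex{2,1,2,2} = 0
G(25) = mex{0,2,0,0} = 1
G(26) = mex{1,0,1,1} = 2
P-positions are exactly the n with G(n) = 0.

0, 3, 6, 9, 12, 15, 18, 21, 24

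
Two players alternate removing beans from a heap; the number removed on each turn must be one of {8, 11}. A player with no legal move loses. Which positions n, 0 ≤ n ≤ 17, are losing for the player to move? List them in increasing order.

0, 1, 2, 3, 4, 5, 6, 7

G(0) = 0
G(1) = mex{} = 0
G(2) = mex{} = 0
G(3) = mex{} = 0
G(4) = mex{} = 0
G(5) = mex{} = 0
G(6) = mex{} = 0
G(7) = mex{} = 0
G(8) = mex{0} = 1
G(9) = mex{0} = 1
G(10) = mex{0} = 1
G(11) = mex{0,0} = 1
G(12) = mex{0,0} = 1
G(13) = mex{0,0} = 1
G(14) = mex{0,0} = 1
G(15) = mex{0,0} = 1
G(16) = mex{1,0} = 2
G(17) = mex{1,0} = 2
P-positions are exactly the n with G(n) = 0.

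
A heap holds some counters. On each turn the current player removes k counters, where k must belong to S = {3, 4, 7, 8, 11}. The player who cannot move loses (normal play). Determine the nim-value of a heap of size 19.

G(0) = 0
G(1) = mex{} = 0
G(2) = mex{} = 0
G(3) = mex{0} = 1
G(4) = mex{0,0} = 1
G(5) = mex{0,0} = 1
G(6) = mex{1,0} = 2
G(7) = mex{1,1,0} = 2
G(8) = mex{1,1,0,0} = 2
G(9) = mex{2,1,0,0} = 3
G(10) = mex{2,2,1,0} = 3
G(11) = mex{2,2,1,1,0} = 3
G(12) = mex{3,2,1,1,0} = 4
G(13) = mex{3,3,2,1,0} = 4
G(14) = mex{3,3,2,2,1} = 0
G(15) = mex{4,3,2,2,1} = 0
G(16) = mex{4,4,3,2,1} = 0
G(17) = mex{0,4,3,3,2} = 1
G(18) = mex{0,0,3,3,2} = 1
G(19) = mex{0,0,4,3,2} = 1

1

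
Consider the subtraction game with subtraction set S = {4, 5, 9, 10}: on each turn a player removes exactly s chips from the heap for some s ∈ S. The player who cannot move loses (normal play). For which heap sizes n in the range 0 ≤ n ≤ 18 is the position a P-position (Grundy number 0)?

n :  0  1  2  3  4  5  6  7  8  9 10 11 12 13 14 15 16 17 18
G :  0  0  0  0  1  1  1  1  2  2  2  2  3  3  0  0  0  0  1
P-positions are exactly the n with G(n) = 0.

0, 1, 2, 3, 14, 15, 16, 17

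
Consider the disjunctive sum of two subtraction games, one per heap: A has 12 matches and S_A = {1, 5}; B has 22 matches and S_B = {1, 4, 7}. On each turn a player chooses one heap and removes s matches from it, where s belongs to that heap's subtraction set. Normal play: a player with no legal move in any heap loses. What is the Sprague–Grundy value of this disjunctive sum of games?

1

Heap A, S = {1, 5}:
n :  0  1  2  3  4  5  6  7  8  9 10 11 12
G :  0  1  0  1  0  1  0  1  0  1  0  1  0
G_A(12) = 0.
Heap B, S = {1, 4, 7}:
G(0) = 0
G(1) = mex{0} = 1
G(2) = mex{1} = 0
G(3) = mex{0} = 1
G(4) = mex{1,0} = 2
G(5) = mex{2,1} = 0
G(6) = mex{0,0} = 1
G(7) = mex{1,1,0} = 2
G(8) = mex{2,2,1} = 0
G(9) = mex{0,0,0} = 1
G(10) = mex{1,1,1} = 0
G(11) = mex{0,2,2} = 1
G(12) = mex{1,0,0} = 2
G(13) = mex{2,1,1} = 0
G(14) = mex{0,0,2} = 1
G(15) = mex{1,1,0} = 2
G(16) = mex{2,2,1} = 0
G(17) = mex{0,0,0} = 1
G(18) = mex{1,1,1} = 0
G(19) = mex{0,2,2} = 1
G(20) = mex{1,0,0} = 2
G(21) = mex{2,1,1} = 0
G(22) = mex{0,0,2} = 1
G_B(22) = 1.
Combined Grundy value = 0 ⊕ 1 = 1.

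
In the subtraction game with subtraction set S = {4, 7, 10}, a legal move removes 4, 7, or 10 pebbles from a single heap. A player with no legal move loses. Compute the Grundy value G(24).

n :  0  1  2  3  4  5  6  7  8  9 10 11 12 13 14 15 16 17 18 19 20 21 22 23 24
G :  0  0  0  0  1  1  1  1  2  2  2  2  3  3  0  0  0  0  1  1  1  1  2  2  2

2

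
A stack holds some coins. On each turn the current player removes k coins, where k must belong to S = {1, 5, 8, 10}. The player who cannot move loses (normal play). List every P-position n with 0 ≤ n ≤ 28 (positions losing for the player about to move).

G(0) = 0
G(1) = mex{0} = 1
G(2) = mex{1} = 0
G(3) = mex{0} = 1
G(4) = mex{1} = 0
G(5) = mex{0,0} = 1
G(6) = mex{1,1} = 0
G(7) = mex{0,0} = 1
G(8) = mex{1,1,0} = 2
G(9) = mex{2,0,1} = 3
G(10) = mex{3,1,0,0} = 2
G(11) = mex{2,0,1,1} = 3
G(12) = mex{3,1,0,0} = 2
G(13) = mex{2,2,1,1} = 0
G(14) = mex{0,3,0,0} = 1
G(15) = mex{1,2,1,1} = 0
G(16) = mex{0,3,2,0} = 1
G(17) = mex{1,2,3,1} = 0
G(18) = mex{0,0,2,2} = 1
G(19) = mex{1,1,3,3} = 0
G(20) = mex{0,0,2,2} = 1
G(21) = mex{1,1,0,3} = 2
G(22) = mex{2,0,1,2} = 3
G(23) = mex{3,1,0,0} = 2
G(24) = mex{2,0,1,1} = 3
G(25) = mex{3,1,0,0} = 2
G(26) = mex{2,2,1,1} = 0
G(27) = mex{0,3,0,0} = 1
G(28) = mex{1,2,1,1} = 0
P-positions are exactly the n with G(n) = 0.

0, 2, 4, 6, 13, 15, 17, 19, 26, 28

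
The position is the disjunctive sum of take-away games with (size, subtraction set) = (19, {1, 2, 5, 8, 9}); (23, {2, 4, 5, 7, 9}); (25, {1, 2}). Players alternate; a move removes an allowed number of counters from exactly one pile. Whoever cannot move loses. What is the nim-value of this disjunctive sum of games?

Pile A, S = {1, 2, 5, 8, 9}:
G(0) = 0
G(1) = mex{0} = 1
G(2) = mex{1,0} = 2
G(3) = mex{2,1} = 0
G(4) = mex{0,2} = 1
G(5) = mex{1,0,0} = 2
G(6) = mex{2,1,1} = 0
G(7) = mex{0,2,2} = 1
G(8) = mex{1,0,0,0} = 2
G(9) = mex{2,1,1,1,0} = 3
G(10) = mex{3,2,2,2,1} = 0
G(11) = mex{0,3,0,0,2} = 1
G(12) = mex{1,0,1,1,0} = 2
G(13) = mex{2,1,2,2,1} = 0
G(14) = mex{0,2,3,0,2} = 1
G(15) = mex{1,0,0,1,0} = 2
G(16) = mex{2,1,1,2,1} = 0
G(17) = mex{0,2,2,3,2} = 1
G(18) = mex{1,0,0,0,3} = 2
G(19) = mex{2,1,1,1,0} = 3
G_A(19) = 3.
Pile B, S = {2, 4, 5, 7, 9}:
G(0) = 0
G(1) = mex{} = 0
G(2) = mex{0} = 1
G(3) = mex{0} = 1
G(4) = mex{1,0} = 2
G(5) = mex{1,0,0} = 2
G(6) = mex{2,1,0} = 3
G(7) = mex{2,1,1,0} = 3
G(8) = mex{3,2,1,0} = 4
G(9) = mex{3,2,2,1,0} = 4
G(10) = mex{4,3,2,1,0} = 5
G(11) = mex{4,3,3,2,1} = 0
G(12) = mex{5,4,3,2,1} = 0
G(13) = mex{0,4,4,3,2} = 1
G(14) = mex{0,5,4,3,2} = 1
G(15) = mex{1,0,5,4,3} = 2
G(16) = mex{1,0,0,4,3} = 2
G(17) = mex{2,1,0,5,4} = 3
G(18) = mex{2,1,1,0,4} = 3
G(19) = mex{3,2,1,0,5} = 4
G(20) = mex{3,2,2,1,0} = 4
G(21) = mex{4,3,2,1,0} = 5
G(22) = mex{4,3,3,2,1} = 0
G(23) = mex{5,4,3,2,1} = 0
G_B(23) = 0.
Pile C, S = {1, 2}:
G(0) = 0
G(1) = mex{0} = 1
G(2) = mex{1,0} = 2
G(3) = mex{2,1} = 0
G(4) = mex{0,2} = 1
G(5) = mex{1,0} = 2
G(6) = mex{2,1} = 0
G(7) = mex{0,2} = 1
G(8) = mex{1,0} = 2
G(9) = mex{2,1} = 0
G(10) = mex{0,2} = 1
G(11) = mex{1,0} = 2
G(12) = mex{2,1} = 0
G(13) = mex{0,2} = 1
G(14) = mex{1,0} = 2
G(15) = mex{2,1} = 0
G(16) = mex{0,2} = 1
G(17) = mex{1,0} = 2
G(18) = mex{2,1} = 0
G(19) = mex{0,2} = 1
G(20) = mex{1,0} = 2
G(21) = mex{2,1} = 0
G(22) = mex{0,2} = 1
G(23) = mex{1,0} = 2
G(24) = mex{2,1} = 0
G(25) = mex{0,2} = 1
G_C(25) = 1.
Combined Grundy value = 3 ⊕ 0 ⊕ 1 = 2.

2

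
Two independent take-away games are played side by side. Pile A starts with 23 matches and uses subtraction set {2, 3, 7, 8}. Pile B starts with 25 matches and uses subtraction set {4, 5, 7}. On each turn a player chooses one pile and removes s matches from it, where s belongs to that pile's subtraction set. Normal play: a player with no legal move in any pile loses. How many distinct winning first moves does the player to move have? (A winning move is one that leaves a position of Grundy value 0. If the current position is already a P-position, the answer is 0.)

Pile A, S = {2, 3, 7, 8}:
n :  0  1  2  3  4  5  6  7  8  9 10 11 12 13 14 15 16 17 18 19 20 21 22 23
G :  0  0  1  1  2  0  0  1  1  2  0  0  1  1  2  0  0  1  1  2  0  0  1  1
G_A(23) = 1.
Pile B, S = {4, 5, 7}:
G(0) = 0
G(1) = mex{} = 0
G(2) = mex{} = 0
G(3) = mex{} = 0
G(4) = mex{0} = 1
G(5) = mex{0,0} = 1
G(6) = mex{0,0} = 1
G(7) = mex{0,0,0} = 1
G(8) = mex{1,0,0} = 2
G(9) = mex{1,1,0} = 2
G(10) = mex{1,1,0} = 2
G(11) = mex{1,1,1} = 0
G(12) = mex{2,1,1} = 0
G(13) = mex{2,2,1} = 0
G(14) = mex{2,2,1} = 0
G(15) = mex{0,2,2} = 1
G(16) = mex{0,0,2} = 1
G(17) = mex{0,0,2} = 1
G(18) = mex{0,0,0} = 1
G(19) = mex{1,0,0} = 2
G(20) = mex{1,1,0} = 2
G(21) = mex{1,1,0} = 2
G(22) = mex{1,1,1} = 0
G(23) = mex{2,1,1} = 0
G(24) = mex{2,2,1} = 0
G(25) = mex{2,2,1} = 0
G_B(25) = 0.
Combined Grundy value = 1 ⊕ 0 = 1.
A winning move leaves total XOR = 0, i.e. changes one component's Grundy value g to g ⊕ X where X is the current total.
Pile A: need g' = 1⊕1 = 0. Options: 23−2→G=0, 23−3→G=0, 23−7→G=0, 23−8→G=0. Hits: 4.
Pile B: need g' = 0⊕1 = 1. Options: 25−4→G=2, 25−5→G=2, 25−7→G=1. Hits: 1.

5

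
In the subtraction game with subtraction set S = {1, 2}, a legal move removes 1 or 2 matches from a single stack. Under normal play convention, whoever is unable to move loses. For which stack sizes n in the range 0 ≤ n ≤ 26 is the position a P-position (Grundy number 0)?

0, 3, 6, 9, 12, 15, 18, 21, 24

n :  0  1  2  3  4  5  6  7  8  9 10 11 12 13 14 15 16 17 18 19 20 21 22 23 24 25 26
G :  0  1  2  0  1  2  0  1  2  0  1  2  0  1  2  0  1  2  0  1  2  0  1  2  0  1  2
P-positions are exactly the n with G(n) = 0.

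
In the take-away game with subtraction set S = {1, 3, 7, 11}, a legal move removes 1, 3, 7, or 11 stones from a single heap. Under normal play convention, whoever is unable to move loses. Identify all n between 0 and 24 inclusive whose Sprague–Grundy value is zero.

0, 2, 4, 6, 8, 10, 12, 14, 16, 18, 20, 22, 24

n :  0  1  2  3  4  5  6  7  8  9 10 11 12 13 14 15 16 17 18 19 20 21 22 23 24
G :  0  1  0  1  0  1  0  1  0  1  0  1  0  1  0  1  0  1  0  1  0  1  0  1  0
P-positions are exactly the n with G(n) = 0.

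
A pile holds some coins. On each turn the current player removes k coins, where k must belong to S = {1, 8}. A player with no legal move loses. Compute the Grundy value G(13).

0

n :  0  1  2  3  4  5  6  7  8  9 10 11 12 13
G :  0  1  0  1  0  1  0  1  2  0  1  0  1  0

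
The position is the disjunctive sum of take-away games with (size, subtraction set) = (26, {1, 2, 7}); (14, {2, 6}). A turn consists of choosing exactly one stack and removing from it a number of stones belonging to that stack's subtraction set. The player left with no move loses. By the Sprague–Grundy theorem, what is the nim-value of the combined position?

3

Stack A, S = {1, 2, 7}:
G(0) = 0
G(1) = mex{0} = 1
G(2) = mex{1,0} = 2
G(3) = mex{2,1} = 0
G(4) = mex{0,2} = 1
G(5) = mex{1,0} = 2
G(6) = mex{2,1} = 0
G(7) = mex{0,2,0} = 1
G(8) = mex{1,0,1} = 2
G(9) = mex{2,1,2} = 0
G(10) = mex{0,2,0} = 1
G(11) = mex{1,0,1} = 2
G(12) = mex{2,1,2} = 0
G(13) = mex{0,2,0} = 1
G(14) = mex{1,0,1} = 2
G(15) = mex{2,1,2} = 0
G(16) = mex{0,2,0} = 1
G(17) = mex{1,0,1} = 2
G(18) = mex{2,1,2} = 0
G(19) = mex{0,2,0} = 1
G(20) = mex{1,0,1} = 2
G(21) = mex{2,1,2} = 0
G(22) = mex{0,2,0} = 1
G(23) = mex{1,0,1} = 2
G(24) = mex{2,1,2} = 0
G(25) = mex{0,2,0} = 1
G(26) = mex{1,0,1} = 2
G_A(26) = 2.
Stack B, S = {2, 6}:
G(0) = 0
G(1) = mex{} = 0
G(2) = mex{0} = 1
G(3) = mex{0} = 1
G(4) = mex{1} = 0
G(5) = mex{1} = 0
G(6) = mex{0,0} = 1
G(7) = mex{0,0} = 1
G(8) = mex{1,1} = 0
G(9) = mex{1,1} = 0
G(10) = mex{0,0} = 1
G(11) = mex{0,0} = 1
G(12) = mex{1,1} = 0
G(13) = mex{1,1} = 0
G(14) = mex{0,0} = 1
G_B(14) = 1.
Combined Grundy value = 2 ⊕ 1 = 3.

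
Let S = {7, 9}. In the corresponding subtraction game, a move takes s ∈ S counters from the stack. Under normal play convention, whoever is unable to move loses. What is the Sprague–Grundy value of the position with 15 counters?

2

n :  0  1  2  3  4  5  6  7  8  9 10 11 12 13 14 15
G :  0  0  0  0  0  0  0  1  1  1  1  1  1  1  2  2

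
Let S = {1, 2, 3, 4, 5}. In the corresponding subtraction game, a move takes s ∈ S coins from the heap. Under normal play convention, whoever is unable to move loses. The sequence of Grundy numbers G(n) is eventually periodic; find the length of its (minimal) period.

n :  0  1  2  3  4  5  6  7  8  9 10 11 12 13 14
G :  0  1  2  3  4  5  0  1  2  3  4  5  0  1  2
G(n+6) = G(n) holds for n = 0,…,4 (a full window of length max(S) = 5), so the sequence is purely periodic with period 6.

6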